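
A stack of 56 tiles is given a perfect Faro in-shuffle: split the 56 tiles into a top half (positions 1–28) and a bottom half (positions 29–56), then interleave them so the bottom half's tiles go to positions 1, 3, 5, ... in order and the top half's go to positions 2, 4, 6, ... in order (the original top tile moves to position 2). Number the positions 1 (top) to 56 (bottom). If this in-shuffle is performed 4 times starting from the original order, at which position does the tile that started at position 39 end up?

Track the tile's position through each in-shuffle:
39 → 21 → 42 → 27 → 54

54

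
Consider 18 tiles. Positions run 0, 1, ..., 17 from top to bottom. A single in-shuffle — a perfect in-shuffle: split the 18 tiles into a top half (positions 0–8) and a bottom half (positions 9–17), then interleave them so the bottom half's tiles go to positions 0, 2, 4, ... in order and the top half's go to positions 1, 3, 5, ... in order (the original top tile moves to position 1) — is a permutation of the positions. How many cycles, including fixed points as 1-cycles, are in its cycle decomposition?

1

Trace each unvisited position around until it returns:
(0 1 3 7 15 12 ... len 18)
1 cycle in total.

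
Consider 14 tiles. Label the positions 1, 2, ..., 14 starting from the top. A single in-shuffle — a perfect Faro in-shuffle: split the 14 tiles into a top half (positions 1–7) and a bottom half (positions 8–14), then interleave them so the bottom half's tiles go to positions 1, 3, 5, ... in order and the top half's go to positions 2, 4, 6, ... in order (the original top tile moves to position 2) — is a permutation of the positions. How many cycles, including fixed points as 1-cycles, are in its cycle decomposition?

Trace each unvisited position around until it returns:
(1 2 4 8) (3 6 12 9) (5 10) (7 14 13 11)
4 cycles in total.

4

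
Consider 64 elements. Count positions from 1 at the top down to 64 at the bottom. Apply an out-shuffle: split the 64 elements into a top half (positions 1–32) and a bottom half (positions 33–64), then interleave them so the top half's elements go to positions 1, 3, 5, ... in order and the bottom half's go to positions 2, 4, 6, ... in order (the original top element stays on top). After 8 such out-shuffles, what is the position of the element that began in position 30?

54

Track the element's position through each out-shuffle:
30 → 59 → 54 → 44 → 24 → 47 → 30 → 59 → 54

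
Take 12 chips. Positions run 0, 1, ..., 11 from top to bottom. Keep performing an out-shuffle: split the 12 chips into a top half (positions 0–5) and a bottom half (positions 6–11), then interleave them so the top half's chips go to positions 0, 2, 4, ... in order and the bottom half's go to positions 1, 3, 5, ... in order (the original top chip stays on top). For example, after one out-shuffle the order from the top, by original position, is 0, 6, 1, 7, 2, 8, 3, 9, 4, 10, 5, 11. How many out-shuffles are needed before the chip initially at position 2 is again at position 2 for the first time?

Follow position 2 under repeated out-shuffles:
2 → 4 → 8 → 5 → 10 → 9 → 7 → 3 → 6 → 1 → 2
It first returns after 10 out-shuffles.

10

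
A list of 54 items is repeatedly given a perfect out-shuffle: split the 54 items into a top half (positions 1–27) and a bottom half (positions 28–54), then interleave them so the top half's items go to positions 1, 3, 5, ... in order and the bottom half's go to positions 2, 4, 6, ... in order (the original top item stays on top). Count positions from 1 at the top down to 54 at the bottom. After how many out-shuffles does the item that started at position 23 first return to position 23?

52

Follow position 23 under repeated out-shuffles:
23 → 45 → 36 → 18 → 35 → 16 → 31 → 8 → ... → 23 (length 52)
It first returns after 52 out-shuffles.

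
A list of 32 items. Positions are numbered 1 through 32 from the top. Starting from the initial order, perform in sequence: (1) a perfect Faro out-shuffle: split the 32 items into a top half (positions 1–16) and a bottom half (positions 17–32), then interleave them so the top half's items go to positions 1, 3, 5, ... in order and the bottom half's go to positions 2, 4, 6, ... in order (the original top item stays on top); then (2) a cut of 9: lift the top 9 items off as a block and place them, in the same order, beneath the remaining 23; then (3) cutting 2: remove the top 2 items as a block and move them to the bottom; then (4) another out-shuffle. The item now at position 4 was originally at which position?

15

Undo the operations in reverse order, starting from position 4:
  undo op 4 (out-shuffle, from bottom half): 4 ← 18
  undo op 3 (cut 2): 18 ← 20
  undo op 2 (cut 9): 20 ← 29
  undo op 1 (out-shuffle, from top half): 29 ← 15
So the item at position 4 came from original position 15.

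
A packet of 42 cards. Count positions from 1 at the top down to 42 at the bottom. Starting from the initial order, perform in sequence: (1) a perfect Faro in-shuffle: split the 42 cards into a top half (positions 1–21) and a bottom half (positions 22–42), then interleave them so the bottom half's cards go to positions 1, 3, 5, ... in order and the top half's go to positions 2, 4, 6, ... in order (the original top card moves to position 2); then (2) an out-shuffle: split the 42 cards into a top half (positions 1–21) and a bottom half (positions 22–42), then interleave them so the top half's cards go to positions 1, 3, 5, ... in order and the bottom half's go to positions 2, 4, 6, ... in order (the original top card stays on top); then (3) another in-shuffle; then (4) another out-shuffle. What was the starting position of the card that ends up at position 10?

Undo the operations in reverse order, starting from position 10:
  undo op 4 (out-shuffle, from bottom half): 10 ← 26
  undo op 3 (in-shuffle, from top half): 26 ← 13
  undo op 2 (out-shuffle, from top half): 13 ← 7
  undo op 1 (in-shuffle, from bottom half): 7 ← 25
So the card at position 10 came from original position 25.

25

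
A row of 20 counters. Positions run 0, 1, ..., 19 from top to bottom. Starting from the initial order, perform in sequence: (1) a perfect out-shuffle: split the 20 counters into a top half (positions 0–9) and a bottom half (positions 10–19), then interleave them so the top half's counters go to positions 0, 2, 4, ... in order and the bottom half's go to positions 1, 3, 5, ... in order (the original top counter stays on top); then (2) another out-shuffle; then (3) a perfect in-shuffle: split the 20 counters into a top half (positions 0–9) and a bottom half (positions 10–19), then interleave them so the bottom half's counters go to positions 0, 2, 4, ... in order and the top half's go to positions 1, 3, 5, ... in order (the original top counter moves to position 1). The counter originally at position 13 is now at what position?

8

Track the counter from position 13 forward through each operation:
  after op 1 (out-shuffle): 13 → 7
  after op 2 (out-shuffle): 7 → 14
  after op 3 (in-shuffle): 14 → 8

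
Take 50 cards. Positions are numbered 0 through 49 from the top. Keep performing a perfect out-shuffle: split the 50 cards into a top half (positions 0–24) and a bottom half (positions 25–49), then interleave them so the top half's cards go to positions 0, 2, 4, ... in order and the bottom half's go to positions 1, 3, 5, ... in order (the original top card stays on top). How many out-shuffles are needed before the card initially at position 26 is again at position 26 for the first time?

Follow position 26 under repeated out-shuffles:
26 → 3 → 6 → 12 → 24 → 48 → 47 → 45 → ... → 26 (length 21)
It first returns after 21 out-shuffles.

21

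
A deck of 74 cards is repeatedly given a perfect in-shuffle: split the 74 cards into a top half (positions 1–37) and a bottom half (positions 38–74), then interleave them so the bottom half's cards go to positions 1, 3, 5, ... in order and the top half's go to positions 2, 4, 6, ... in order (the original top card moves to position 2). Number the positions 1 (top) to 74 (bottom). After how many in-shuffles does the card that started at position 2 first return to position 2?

20

Follow position 2 under repeated in-shuffles:
2 → 4 → 8 → 16 → 32 → 64 → 53 → 31 → 62 → 49 → 23 → 46 → 17 → 34 → 68 → 61 → 47 → 19 → 38 → 1 → 2
It first returns after 20 in-shuffles.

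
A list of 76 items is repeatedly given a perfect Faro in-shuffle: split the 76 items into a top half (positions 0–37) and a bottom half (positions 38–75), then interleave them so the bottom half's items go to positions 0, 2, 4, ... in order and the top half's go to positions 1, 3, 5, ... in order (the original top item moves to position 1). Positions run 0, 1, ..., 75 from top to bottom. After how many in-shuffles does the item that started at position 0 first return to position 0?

Follow position 0 under repeated in-shuffles:
0 → 1 → 3 → 7 → 15 → 31 → 63 → 50 → ... → 0 (length 30)
It first returns after 30 in-shuffles.

30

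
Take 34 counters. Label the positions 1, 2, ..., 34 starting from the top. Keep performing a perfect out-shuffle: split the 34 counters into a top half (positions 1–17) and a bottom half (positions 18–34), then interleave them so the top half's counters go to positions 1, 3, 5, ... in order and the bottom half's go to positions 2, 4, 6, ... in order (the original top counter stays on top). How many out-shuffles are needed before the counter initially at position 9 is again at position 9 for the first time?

10

Follow position 9 under repeated out-shuffles:
9 → 17 → 33 → 32 → 30 → 26 → 18 → 2 → 3 → 5 → 9
It first returns after 10 out-shuffles.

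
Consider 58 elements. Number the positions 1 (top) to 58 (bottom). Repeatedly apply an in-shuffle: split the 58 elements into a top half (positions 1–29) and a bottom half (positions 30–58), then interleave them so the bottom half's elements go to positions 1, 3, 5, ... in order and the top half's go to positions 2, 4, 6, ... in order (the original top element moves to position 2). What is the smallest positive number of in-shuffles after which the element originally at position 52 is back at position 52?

Follow position 52 under repeated in-shuffles:
52 → 45 → 31 → 3 → 6 → 12 → 24 → 48 → ... → 52 (length 58)
It first returns after 58 in-shuffles.

58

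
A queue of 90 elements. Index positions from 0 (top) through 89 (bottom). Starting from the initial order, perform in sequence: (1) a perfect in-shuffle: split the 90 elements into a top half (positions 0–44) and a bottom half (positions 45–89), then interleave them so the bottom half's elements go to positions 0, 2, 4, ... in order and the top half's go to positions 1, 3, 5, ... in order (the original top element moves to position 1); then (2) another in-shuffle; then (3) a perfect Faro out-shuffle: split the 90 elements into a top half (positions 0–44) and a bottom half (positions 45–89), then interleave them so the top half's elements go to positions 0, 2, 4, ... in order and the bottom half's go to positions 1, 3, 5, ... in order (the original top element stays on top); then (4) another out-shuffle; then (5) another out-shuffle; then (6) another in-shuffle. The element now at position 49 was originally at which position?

0

Undo the operations in reverse order, starting from position 49:
  undo op 6 (in-shuffle, from top half): 49 ← 24
  undo op 5 (out-shuffle, from top half): 24 ← 12
  undo op 4 (out-shuffle, from top half): 12 ← 6
  undo op 3 (out-shuffle, from top half): 6 ← 3
  undo op 2 (in-shuffle, from top half): 3 ← 1
  undo op 1 (in-shuffle, from top half): 1 ← 0
So the element at position 49 came from original position 0.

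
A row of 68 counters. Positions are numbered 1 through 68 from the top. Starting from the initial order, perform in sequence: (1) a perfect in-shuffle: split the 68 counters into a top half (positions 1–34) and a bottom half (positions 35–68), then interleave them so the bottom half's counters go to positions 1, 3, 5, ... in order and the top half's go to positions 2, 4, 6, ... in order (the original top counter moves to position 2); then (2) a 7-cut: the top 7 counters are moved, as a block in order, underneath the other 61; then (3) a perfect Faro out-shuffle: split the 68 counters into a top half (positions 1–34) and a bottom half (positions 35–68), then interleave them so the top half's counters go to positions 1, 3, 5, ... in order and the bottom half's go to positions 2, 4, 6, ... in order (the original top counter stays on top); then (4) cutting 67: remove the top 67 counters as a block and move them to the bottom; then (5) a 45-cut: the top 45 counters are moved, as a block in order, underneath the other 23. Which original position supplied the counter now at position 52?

Undo the operations in reverse order, starting from position 52:
  undo op 5 (cut 45): 52 ← 29
  undo op 4 (cut 67): 29 ← 28
  undo op 3 (out-shuffle, from bottom half): 28 ← 48
  undo op 2 (cut 7): 48 ← 55
  undo op 1 (in-shuffle, from bottom half): 55 ← 62
So the counter at position 52 came from original position 62.

62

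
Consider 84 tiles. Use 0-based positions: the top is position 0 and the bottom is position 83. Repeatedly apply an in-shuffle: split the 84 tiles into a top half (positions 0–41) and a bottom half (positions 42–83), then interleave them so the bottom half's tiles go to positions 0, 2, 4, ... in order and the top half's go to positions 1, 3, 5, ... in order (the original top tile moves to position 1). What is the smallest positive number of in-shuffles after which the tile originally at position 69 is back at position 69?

Follow position 69 under repeated in-shuffles:
69 → 54 → 24 → 49 → 14 → 29 → 59 → 34 → 69
It first returns after 8 in-shuffles.

8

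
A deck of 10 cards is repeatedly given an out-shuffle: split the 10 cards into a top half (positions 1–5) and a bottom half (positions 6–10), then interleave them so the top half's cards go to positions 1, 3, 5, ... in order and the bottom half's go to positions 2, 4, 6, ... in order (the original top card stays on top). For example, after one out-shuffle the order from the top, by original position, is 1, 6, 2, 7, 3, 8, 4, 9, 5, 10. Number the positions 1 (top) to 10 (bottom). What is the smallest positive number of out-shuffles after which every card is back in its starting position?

6

The out-shuffle permutes the 10 positions with cycle lengths [1, 1, 2, 6].
Every card is home exactly when every cycle has completed a whole number of laps, i.e. after lcm(1, 2, 6) = 6 out-shuffles.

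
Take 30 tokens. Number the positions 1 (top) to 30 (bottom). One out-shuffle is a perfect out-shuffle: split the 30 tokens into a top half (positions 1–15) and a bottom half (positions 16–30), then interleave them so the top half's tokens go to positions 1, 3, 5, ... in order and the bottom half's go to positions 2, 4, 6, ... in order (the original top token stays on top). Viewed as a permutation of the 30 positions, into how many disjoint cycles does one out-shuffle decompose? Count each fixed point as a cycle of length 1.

3

Trace each unvisited position around until it returns:
(1) (2 3 5 9 17 4 ... len 28) (30)
3 cycles in total.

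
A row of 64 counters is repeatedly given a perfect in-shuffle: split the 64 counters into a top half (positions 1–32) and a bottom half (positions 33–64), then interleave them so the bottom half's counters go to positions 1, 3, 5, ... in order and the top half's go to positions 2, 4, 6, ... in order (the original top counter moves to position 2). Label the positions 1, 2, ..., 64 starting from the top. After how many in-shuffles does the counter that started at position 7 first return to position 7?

Follow position 7 under repeated in-shuffles:
7 → 14 → 28 → 56 → 47 → 29 → 58 → 51 → 37 → 9 → 18 → 36 → 7
It first returns after 12 in-shuffles.

12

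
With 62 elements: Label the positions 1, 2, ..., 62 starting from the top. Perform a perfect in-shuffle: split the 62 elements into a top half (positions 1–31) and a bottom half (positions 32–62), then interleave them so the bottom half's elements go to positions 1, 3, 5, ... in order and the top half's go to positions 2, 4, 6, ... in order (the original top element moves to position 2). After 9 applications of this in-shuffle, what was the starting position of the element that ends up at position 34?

20

Work backwards from position 34, undoing one in-shuffle at a time:
34 ← 17 ← 40 ← 20 ← 10 ← 5 ← 34 ← 17 ← 40 ← 20
So the element now at position 34 started at position 20.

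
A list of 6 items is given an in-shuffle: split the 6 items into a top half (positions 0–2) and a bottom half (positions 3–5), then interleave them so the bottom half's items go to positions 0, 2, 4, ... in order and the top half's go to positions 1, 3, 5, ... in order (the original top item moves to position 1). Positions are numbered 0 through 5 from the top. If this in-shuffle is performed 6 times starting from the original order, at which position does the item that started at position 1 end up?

1

Track the item's position through each in-shuffle:
1 → 3 → 0 → 1 → 3 → 0 → 1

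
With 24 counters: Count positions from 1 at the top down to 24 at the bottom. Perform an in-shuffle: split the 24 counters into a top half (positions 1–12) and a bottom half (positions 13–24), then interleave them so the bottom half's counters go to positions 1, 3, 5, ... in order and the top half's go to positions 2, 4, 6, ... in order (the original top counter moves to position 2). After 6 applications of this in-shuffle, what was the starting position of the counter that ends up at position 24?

Work backwards from position 24, undoing one in-shuffle at a time:
24 ← 12 ← 6 ← 3 ← 14 ← 7 ← 16
So the counter now at position 24 started at position 16.

16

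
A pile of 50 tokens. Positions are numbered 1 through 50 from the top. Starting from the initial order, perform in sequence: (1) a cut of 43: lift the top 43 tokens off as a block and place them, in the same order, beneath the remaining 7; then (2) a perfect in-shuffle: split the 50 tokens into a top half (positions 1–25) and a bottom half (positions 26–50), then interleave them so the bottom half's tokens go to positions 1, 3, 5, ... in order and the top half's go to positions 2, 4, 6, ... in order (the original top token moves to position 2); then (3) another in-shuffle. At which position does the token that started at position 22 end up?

14

Track the token from position 22 forward through each operation:
  after op 1 (cut 43): 22 → 29
  after op 2 (in-shuffle): 29 → 7
  after op 3 (in-shuffle): 7 → 14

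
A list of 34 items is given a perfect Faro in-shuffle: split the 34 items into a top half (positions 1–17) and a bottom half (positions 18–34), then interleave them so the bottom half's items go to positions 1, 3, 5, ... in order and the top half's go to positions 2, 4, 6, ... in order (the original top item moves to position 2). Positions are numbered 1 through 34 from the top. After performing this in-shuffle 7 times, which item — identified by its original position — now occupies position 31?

Work backwards from position 31, undoing one in-shuffle at a time:
31 ← 33 ← 34 ← 17 ← 26 ← 13 ← 24 ← 12
So the item now at position 31 started at position 12.

12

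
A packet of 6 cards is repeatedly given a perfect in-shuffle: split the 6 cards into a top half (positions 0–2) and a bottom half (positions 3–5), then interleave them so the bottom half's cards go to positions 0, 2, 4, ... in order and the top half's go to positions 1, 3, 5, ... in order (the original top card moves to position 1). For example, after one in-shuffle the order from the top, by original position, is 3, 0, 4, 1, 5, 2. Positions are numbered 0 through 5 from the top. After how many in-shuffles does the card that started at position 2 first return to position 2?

Follow position 2 under repeated in-shuffles:
2 → 5 → 4 → 2
It first returns after 3 in-shuffles.

3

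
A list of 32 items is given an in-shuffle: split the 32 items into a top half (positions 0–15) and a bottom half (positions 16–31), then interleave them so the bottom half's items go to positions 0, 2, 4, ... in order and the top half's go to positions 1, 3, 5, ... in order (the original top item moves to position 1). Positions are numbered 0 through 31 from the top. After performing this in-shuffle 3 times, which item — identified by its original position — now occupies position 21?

10

Work backwards from position 21, undoing one in-shuffle at a time:
21 ← 10 ← 21 ← 10
So the item now at position 21 started at position 10.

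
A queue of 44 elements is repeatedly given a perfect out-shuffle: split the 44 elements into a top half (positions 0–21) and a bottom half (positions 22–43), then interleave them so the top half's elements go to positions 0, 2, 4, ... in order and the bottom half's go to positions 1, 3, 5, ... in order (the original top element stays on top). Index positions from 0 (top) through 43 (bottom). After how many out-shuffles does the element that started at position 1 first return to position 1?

Follow position 1 under repeated out-shuffles:
1 → 2 → 4 → 8 → 16 → 32 → 21 → 42 → 41 → 39 → 35 → 27 → 11 → 22 → 1
It first returns after 14 out-shuffles.

14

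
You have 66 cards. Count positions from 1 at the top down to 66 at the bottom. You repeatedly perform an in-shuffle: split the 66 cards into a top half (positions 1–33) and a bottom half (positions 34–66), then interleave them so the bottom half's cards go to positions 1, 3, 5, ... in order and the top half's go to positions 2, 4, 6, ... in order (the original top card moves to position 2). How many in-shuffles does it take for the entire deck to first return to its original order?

The in-shuffle permutes the 66 positions with cycle lengths [66].
Every card is home exactly when every cycle has completed a whole number of laps, i.e. after lcm(66) = 66 in-shuffles.

66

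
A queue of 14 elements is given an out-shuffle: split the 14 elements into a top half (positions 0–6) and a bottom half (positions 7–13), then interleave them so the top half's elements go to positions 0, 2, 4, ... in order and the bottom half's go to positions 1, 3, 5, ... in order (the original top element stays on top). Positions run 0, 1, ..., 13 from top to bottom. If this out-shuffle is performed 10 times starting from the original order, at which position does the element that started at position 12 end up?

Track the element's position through each out-shuffle:
12 → 11 → 9 → 5 → 10 → 7 → 1 → 2 → 4 → 8 → 3

3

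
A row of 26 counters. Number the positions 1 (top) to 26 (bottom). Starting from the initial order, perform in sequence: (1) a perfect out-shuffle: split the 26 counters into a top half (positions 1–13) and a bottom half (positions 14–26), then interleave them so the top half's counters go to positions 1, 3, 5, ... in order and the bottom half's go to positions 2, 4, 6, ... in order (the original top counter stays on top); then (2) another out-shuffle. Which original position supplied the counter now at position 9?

Undo the operations in reverse order, starting from position 9:
  undo op 2 (out-shuffle, from top half): 9 ← 5
  undo op 1 (out-shuffle, from top half): 5 ← 3
So the counter at position 9 came from original position 3.

3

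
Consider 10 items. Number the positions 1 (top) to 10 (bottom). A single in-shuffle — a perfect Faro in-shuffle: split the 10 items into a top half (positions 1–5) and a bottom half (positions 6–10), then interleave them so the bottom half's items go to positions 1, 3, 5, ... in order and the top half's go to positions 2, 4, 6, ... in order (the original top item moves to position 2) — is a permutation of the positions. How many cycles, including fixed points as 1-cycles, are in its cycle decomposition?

1

Trace each unvisited position around until it returns:
(1 2 4 8 5 10 9 7 3 6)
1 cycle in total.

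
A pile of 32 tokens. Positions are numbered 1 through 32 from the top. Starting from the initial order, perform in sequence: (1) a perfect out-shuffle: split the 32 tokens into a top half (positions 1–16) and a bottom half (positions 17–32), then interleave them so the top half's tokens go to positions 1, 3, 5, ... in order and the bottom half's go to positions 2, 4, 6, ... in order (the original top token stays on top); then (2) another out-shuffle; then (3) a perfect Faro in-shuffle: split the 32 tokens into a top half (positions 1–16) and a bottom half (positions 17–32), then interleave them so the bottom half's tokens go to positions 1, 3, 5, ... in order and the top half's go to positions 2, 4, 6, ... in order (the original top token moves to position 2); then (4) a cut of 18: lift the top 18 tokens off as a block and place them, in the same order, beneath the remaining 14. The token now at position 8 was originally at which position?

4

Undo the operations in reverse order, starting from position 8:
  undo op 4 (cut 18): 8 ← 26
  undo op 3 (in-shuffle, from top half): 26 ← 13
  undo op 2 (out-shuffle, from top half): 13 ← 7
  undo op 1 (out-shuffle, from top half): 7 ← 4
So the token at position 8 came from original position 4.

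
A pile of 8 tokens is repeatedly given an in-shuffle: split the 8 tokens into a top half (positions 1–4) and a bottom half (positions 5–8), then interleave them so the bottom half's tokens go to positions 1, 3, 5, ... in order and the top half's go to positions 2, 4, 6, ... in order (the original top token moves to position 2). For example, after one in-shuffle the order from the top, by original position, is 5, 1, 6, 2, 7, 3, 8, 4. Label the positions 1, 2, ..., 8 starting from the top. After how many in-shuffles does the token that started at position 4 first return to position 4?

Follow position 4 under repeated in-shuffles:
4 → 8 → 7 → 5 → 1 → 2 → 4
It first returns after 6 in-shuffles.

6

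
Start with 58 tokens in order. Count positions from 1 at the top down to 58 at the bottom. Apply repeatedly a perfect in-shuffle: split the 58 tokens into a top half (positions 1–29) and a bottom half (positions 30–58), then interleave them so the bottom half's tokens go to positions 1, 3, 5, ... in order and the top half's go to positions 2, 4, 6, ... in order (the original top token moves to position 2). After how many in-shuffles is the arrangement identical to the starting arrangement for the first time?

58

The in-shuffle permutes the 58 positions with cycle lengths [58].
Every token is home exactly when every cycle has completed a whole number of laps, i.e. after lcm(58) = 58 in-shuffles.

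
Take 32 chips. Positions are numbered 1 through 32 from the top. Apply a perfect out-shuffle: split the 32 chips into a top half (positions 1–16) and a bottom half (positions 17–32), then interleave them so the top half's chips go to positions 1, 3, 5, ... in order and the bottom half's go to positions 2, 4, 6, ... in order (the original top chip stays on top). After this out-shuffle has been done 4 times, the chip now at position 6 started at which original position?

Work backwards from position 6, undoing one out-shuffle at a time:
6 ← 19 ← 10 ← 21 ← 11
So the chip now at position 6 started at position 11.

11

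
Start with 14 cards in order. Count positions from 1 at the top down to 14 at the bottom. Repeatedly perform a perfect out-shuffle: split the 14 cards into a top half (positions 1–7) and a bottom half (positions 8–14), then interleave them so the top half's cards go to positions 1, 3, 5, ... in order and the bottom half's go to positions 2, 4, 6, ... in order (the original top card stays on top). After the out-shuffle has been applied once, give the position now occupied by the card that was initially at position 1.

Position 1 is a fixed point of every out-shuffle, so the card never moves.

1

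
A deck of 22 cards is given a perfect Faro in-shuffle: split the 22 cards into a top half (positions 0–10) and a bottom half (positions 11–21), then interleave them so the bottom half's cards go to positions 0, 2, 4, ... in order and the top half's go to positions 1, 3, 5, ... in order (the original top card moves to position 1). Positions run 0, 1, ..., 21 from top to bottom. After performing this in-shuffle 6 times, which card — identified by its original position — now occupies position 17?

0

Work backwards from position 17, undoing one in-shuffle at a time:
17 ← 8 ← 15 ← 7 ← 3 ← 1 ← 0
So the card now at position 17 started at position 0.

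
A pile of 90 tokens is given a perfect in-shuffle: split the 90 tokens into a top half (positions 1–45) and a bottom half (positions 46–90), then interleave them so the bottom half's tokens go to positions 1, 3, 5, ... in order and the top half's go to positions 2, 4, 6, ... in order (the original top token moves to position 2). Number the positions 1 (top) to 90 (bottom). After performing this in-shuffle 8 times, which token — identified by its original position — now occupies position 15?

58

Work backwards from position 15, undoing one in-shuffle at a time:
15 ← 53 ← 72 ← 36 ← 18 ← 9 ← 50 ← 25 ← 58
So the token now at position 15 started at position 58.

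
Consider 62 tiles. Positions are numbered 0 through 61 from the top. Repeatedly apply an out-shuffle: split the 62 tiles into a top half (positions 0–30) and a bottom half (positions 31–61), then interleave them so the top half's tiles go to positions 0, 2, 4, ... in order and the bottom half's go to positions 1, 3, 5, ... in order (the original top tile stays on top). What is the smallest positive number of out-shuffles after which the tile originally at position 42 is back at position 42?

Follow position 42 under repeated out-shuffles:
42 → 23 → 46 → 31 → 1 → 2 → 4 → 8 → ... → 42 (length 60)
It first returns after 60 out-shuffles.

60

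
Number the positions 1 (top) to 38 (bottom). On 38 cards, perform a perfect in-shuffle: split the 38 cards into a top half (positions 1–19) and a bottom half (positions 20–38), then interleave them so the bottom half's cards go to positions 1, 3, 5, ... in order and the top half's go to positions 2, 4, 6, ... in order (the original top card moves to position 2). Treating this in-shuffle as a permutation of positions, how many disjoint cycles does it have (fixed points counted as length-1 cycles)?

Trace each unvisited position around until it returns:
(1 2 4 8 16 32 ... len 12) (3 6 12 24 9 18 ... len 12) (7 14 28 17 34 29 ... len 12) (13 26)
4 cycles in total.

4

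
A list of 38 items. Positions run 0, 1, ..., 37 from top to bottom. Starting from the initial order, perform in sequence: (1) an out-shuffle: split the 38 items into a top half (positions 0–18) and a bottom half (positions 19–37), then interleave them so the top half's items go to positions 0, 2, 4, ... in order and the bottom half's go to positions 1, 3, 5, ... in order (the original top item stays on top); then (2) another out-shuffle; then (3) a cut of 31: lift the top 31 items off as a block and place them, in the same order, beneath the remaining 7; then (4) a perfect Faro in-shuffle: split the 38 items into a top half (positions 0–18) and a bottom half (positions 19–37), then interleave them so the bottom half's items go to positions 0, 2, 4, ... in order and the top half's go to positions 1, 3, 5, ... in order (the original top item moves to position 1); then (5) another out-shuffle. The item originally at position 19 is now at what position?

Track the item from position 19 forward through each operation:
  after op 1 (out-shuffle): 19 → 1
  after op 2 (out-shuffle): 1 → 2
  after op 3 (cut 31): 2 → 9
  after op 4 (in-shuffle): 9 → 19
  after op 5 (out-shuffle): 19 → 1

1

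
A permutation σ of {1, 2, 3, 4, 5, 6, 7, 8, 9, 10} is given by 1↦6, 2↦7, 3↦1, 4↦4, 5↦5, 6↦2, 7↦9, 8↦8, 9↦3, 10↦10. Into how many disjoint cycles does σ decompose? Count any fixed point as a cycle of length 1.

Cycle decomposition: (1 6 2 7 9 3) (4) (5) (8) (10).
5 cycles.

5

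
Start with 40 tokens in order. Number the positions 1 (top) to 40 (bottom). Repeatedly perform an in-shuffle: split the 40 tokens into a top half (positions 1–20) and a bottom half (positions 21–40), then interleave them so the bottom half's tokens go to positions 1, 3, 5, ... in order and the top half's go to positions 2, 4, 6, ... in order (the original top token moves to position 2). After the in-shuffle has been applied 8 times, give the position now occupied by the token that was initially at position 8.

Track the token's position through each in-shuffle:
8 → 16 → 32 → 23 → 5 → 10 → 20 → 40 → 39

39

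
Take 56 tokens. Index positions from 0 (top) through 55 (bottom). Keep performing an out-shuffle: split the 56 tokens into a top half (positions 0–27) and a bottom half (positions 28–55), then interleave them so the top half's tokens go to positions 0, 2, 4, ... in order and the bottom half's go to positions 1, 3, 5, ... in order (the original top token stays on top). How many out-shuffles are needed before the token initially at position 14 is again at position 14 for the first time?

Follow position 14 under repeated out-shuffles:
14 → 28 → 1 → 2 → 4 → 8 → 16 → 32 → 9 → 18 → 36 → 17 → 34 → 13 → 26 → 52 → 49 → 43 → 31 → 7 → 14
It first returns after 20 out-shuffles.

20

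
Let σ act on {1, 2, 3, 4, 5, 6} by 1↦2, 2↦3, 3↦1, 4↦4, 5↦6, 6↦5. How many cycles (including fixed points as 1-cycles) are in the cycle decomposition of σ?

3

Cycle decomposition: (1 2 3) (4) (5 6).
3 cycles.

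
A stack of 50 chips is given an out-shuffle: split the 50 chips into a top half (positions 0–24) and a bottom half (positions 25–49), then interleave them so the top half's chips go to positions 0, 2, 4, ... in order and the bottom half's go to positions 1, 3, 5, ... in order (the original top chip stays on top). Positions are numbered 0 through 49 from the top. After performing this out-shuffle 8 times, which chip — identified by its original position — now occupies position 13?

Work backwards from position 13, undoing one out-shuffle at a time:
13 ← 31 ← 40 ← 20 ← 10 ← 5 ← 27 ← 38 ← 19
So the chip now at position 13 started at position 19.

19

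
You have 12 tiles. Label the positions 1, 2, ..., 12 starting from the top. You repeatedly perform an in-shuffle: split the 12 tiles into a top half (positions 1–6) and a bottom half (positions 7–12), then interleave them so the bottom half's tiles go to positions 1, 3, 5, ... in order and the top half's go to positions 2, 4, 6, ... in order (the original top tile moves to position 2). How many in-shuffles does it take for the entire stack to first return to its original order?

The in-shuffle permutes the 12 positions with cycle lengths [12].
Every tile is home exactly when every cycle has completed a whole number of laps, i.e. after lcm(12) = 12 in-shuffles.

12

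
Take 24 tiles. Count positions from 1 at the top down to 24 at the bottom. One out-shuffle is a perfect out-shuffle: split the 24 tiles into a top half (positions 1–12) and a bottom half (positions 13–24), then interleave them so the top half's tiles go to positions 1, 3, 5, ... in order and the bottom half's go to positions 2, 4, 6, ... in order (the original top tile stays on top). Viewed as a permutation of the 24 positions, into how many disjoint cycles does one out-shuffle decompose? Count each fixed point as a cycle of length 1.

Trace each unvisited position around until it returns:
(1) (2 3 5 9 17 10 ... len 11) (6 11 21 18 12 23 ... len 11) (24)
4 cycles in total.

4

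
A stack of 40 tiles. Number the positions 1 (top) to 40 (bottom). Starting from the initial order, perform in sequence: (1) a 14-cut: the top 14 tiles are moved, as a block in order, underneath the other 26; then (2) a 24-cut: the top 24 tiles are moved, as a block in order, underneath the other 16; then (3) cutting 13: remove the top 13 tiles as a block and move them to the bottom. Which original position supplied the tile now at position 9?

20

Undo the operations in reverse order, starting from position 9:
  undo op 3 (cut 13): 9 ← 22
  undo op 2 (cut 24): 22 ← 6
  undo op 1 (cut 14): 6 ← 20
So the tile at position 9 came from original position 20.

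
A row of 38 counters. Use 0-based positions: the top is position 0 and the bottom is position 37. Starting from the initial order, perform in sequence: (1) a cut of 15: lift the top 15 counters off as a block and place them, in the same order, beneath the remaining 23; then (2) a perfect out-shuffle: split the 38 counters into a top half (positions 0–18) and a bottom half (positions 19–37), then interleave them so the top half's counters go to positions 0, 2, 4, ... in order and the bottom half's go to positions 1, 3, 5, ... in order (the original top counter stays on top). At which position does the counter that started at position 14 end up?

37

Track the counter from position 14 forward through each operation:
  after op 1 (cut 15): 14 → 37
  after op 2 (out-shuffle): 37 → 37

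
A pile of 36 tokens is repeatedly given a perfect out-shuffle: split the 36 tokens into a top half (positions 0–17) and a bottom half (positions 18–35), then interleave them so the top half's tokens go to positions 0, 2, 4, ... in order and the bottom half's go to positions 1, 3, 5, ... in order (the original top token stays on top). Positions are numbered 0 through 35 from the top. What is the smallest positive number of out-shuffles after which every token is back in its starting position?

The out-shuffle permutes the 36 positions with cycle lengths [1, 1, 3, 3, 4, 12, 12].
Every token is home exactly when every cycle has completed a whole number of laps, i.e. after lcm(1, 3, 4, 12) = 12 out-shuffles.

12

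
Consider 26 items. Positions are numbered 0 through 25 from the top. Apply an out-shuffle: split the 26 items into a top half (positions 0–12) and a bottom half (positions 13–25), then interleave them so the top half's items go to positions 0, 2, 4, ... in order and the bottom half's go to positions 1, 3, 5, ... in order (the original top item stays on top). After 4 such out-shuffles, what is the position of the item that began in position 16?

Track the item's position through each out-shuffle:
16 → 7 → 14 → 3 → 6

6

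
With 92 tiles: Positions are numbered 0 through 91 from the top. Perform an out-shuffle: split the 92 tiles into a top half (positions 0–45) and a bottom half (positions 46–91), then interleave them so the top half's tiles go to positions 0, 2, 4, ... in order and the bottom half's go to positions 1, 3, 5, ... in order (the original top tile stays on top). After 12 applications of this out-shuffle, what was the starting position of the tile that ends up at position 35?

Work backwards from position 35, undoing one out-shuffle at a time:
35 ← 63 ← 77 ← 84 ← 42 ← 21 ← 56 ← 28 ← 14 ← 7 ← 49 ← 70 ← 35
So the tile now at position 35 started at position 35.

35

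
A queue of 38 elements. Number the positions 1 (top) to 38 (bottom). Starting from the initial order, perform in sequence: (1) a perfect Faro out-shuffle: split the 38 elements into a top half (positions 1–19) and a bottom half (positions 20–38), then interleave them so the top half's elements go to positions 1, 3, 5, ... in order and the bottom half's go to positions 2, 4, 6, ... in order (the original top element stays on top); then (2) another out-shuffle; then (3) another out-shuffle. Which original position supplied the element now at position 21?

Undo the operations in reverse order, starting from position 21:
  undo op 3 (out-shuffle, from top half): 21 ← 11
  undo op 2 (out-shuffle, from top half): 11 ← 6
  undo op 1 (out-shuffle, from bottom half): 6 ← 22
So the element at position 21 came from original position 22.

22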